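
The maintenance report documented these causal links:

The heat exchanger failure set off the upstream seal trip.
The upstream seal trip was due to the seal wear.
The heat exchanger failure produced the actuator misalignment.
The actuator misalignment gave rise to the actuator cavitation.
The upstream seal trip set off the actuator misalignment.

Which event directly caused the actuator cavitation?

Upstream contributors include the heat exchanger failure, the seal wear, the upstream seal trip, but only the actuator misalignment feeds directly into the actuator cavitation.

the actuator misalignment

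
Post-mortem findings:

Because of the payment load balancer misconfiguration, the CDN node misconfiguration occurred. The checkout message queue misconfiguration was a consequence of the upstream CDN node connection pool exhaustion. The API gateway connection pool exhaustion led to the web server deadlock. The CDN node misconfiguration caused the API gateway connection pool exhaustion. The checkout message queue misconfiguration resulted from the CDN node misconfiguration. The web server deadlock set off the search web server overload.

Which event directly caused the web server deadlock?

Upstream contributors include the payment load balancer misconfiguration, the CDN node misconfiguration, but only the API gateway connection pool exhaustion feeds directly into the web server deadlock.

the API gateway connection pool exhaustion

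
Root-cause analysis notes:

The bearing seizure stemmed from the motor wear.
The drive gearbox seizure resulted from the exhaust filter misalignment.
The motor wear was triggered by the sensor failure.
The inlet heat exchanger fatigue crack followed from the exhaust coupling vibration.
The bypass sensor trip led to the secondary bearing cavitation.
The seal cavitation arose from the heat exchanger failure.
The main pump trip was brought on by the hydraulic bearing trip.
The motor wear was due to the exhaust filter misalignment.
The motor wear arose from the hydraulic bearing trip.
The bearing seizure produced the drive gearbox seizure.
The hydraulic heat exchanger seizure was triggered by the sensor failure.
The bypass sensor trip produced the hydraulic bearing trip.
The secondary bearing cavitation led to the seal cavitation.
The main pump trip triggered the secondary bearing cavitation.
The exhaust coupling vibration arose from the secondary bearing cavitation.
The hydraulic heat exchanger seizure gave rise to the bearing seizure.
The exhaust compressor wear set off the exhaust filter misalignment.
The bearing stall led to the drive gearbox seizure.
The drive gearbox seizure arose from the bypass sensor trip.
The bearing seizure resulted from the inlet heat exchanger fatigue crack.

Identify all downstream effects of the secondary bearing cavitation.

the bearing seizure, the drive gearbox seizure, the exhaust coupling vibration, the inlet heat exchanger fatigue crack, the seal cavitation

Direct effects: the exhaust coupling vibration, the seal cavitation.
2 steps out: the inlet heat exchanger fatigue crack.
3 steps out: the bearing seizure.
4 steps out: the drive gearbox seizure.
Not reachable from it: the bypass sensor trip, the hydraulic bearing trip, the exhaust compressor wear, the main pump trip, the sensor failure, the heat exchanger failure, the exhaust filter misalignment, the motor wear, the hydraulic heat exchanger seizure, the bearing stall.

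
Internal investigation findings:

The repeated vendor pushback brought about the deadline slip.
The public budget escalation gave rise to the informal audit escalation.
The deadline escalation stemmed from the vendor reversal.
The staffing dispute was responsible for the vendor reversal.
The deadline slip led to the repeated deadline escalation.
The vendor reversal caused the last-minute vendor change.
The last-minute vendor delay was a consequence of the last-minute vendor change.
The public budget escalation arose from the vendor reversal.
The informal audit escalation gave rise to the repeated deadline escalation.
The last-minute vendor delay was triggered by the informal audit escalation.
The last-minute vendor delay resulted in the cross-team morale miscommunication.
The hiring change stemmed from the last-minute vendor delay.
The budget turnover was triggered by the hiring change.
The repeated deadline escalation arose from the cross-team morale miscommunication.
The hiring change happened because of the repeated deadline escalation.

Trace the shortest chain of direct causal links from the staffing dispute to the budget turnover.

the staffing dispute → the vendor reversal → the last-minute vendor change → the last-minute vendor delay → the hiring change → the budget turnover

the staffing dispute → the vendor reversal
the vendor reversal → the last-minute vendor change
the last-minute vendor change → the last-minute vendor delay
the last-minute vendor delay → the hiring change
the hiring change → the budget turnover
Length: 5 steps.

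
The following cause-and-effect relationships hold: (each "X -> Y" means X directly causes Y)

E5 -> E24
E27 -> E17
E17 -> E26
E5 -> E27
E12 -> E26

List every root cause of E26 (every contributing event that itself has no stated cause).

E12, E5

Tracing upstream from E26: E26 ← E17 ← E27 ← E5.
A separate upstream branch: E26 ← E12.
Each of those chain origins has no stated cause.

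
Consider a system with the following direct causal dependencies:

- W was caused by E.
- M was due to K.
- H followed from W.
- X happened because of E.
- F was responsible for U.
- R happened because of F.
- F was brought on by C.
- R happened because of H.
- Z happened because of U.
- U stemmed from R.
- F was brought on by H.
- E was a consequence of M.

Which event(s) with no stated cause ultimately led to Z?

Tracing upstream from Z: Z ← U ← F ← H ← W ← E ← M ← K.
A separate upstream branch: Z ← U ← F ← C.
Each of those chain origins has no stated cause.

C, K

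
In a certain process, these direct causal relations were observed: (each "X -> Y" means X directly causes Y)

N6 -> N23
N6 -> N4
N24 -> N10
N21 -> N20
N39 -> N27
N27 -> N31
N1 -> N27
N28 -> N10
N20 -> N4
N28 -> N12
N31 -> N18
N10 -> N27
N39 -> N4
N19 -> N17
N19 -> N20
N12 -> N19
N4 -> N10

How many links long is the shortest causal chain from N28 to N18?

4

Shortest chain: N28 → N10 → N27 → N31 → N18.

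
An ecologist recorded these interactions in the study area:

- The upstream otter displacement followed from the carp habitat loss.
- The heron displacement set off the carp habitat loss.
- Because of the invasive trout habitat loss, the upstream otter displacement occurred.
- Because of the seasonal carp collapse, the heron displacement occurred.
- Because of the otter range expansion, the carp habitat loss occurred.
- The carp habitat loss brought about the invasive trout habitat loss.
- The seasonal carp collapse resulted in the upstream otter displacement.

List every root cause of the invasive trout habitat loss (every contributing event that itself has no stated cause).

Tracing upstream from the invasive trout habitat loss: the invasive trout habitat loss ← the carp habitat loss ← the heron displacement ← the seasonal carp collapse.
A separate upstream branch: the invasive trout habitat loss ← the carp habitat loss ← the otter range expansion.
Each of those chain origins has no stated cause.

the otter range expansion, the seasonal carp collapse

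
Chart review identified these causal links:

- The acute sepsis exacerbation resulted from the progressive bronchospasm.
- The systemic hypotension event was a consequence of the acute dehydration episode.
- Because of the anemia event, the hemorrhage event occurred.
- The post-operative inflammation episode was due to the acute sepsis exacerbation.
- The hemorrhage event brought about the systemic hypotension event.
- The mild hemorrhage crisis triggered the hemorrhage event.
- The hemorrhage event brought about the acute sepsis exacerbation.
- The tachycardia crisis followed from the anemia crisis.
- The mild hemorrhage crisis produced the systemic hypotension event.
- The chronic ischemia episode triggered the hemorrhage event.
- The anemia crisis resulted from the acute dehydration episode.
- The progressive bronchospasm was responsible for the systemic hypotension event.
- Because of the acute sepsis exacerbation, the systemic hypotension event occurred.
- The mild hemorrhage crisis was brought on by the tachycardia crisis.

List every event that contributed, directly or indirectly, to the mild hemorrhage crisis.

the acute dehydration episode, the anemia crisis, the tachycardia crisis

Immediate cause of the mild hemorrhage crisis: the tachycardia crisis.
Further upstream: the acute dehydration episode, the anemia crisis.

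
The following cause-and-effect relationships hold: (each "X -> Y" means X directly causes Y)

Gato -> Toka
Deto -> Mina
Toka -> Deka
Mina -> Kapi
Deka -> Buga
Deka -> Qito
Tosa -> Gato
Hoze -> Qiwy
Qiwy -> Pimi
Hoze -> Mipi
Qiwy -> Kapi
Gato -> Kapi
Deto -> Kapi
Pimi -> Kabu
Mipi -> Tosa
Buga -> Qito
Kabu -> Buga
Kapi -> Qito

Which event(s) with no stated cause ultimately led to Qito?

Deto, Hoze

Tracing upstream from Qito: Qito ← Kapi ← Qiwy ← Hoze.
A separate upstream branch: Qito ← Kapi ← Deto.
Each of those chain origins has no stated cause.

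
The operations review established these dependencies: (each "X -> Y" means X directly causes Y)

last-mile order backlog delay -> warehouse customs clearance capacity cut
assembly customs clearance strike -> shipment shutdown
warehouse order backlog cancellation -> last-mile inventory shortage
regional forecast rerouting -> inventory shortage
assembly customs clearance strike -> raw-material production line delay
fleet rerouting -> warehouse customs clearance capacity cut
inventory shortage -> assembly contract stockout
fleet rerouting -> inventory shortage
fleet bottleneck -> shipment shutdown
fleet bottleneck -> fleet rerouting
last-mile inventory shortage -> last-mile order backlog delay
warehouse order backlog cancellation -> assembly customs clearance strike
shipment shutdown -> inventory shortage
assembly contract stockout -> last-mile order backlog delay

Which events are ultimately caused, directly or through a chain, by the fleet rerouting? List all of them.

the assembly contract stockout, the inventory shortage, the last-mile order backlog delay, the warehouse customs clearance capacity cut

Direct effects: the inventory shortage, the warehouse customs clearance capacity cut.
2 steps out: the assembly contract stockout.
3 steps out: the last-mile order backlog delay.
Not reachable from it: the warehouse order backlog cancellation, the assembly customs clearance strike, the raw-material production line delay, the regional forecast rerouting, the fleet bottleneck, the shipment shutdown, the last-mile inventory shortage.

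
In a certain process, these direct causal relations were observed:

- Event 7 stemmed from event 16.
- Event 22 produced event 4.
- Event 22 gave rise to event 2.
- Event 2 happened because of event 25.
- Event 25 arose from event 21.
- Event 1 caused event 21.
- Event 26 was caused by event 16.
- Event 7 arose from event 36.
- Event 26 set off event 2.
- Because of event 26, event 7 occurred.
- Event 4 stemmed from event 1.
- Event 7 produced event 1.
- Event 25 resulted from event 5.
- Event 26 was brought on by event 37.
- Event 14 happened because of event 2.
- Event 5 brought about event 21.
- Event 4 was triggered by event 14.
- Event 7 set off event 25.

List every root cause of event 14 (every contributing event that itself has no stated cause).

Tracing upstream from event 14: event 14 ← event 2 ← event 25 ← event 5.
A separate upstream branch: event 14 ← event 2 ← event 25 ← event 7 ← event 36.
A separate upstream branch: event 14 ← event 2 ← event 26 ← event 37.
A separate upstream branch: event 14 ← event 2 ← event 26 ← event 16.
A separate upstream branch: event 14 ← event 2 ← event 22.
Each of those chain origins has no stated cause.

event 16, event 22, event 36, event 37, event 5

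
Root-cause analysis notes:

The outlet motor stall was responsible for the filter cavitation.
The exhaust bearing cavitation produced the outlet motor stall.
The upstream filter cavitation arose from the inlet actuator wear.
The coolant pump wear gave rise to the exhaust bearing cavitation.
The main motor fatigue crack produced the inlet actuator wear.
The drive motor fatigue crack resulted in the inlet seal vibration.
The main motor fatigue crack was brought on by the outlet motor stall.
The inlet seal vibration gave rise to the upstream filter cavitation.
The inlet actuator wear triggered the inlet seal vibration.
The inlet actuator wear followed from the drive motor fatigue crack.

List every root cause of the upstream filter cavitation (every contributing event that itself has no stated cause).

Tracing upstream from the upstream filter cavitation: the upstream filter cavitation ← the inlet actuator wear ← the main motor fatigue crack ← the outlet motor stall ← the exhaust bearing cavitation ← the coolant pump wear.
A separate upstream branch: the upstream filter cavitation ← the inlet actuator wear ← the drive motor fatigue crack.
Each of those chain origins has no stated cause.

the coolant pump wear, the drive motor fatigue crack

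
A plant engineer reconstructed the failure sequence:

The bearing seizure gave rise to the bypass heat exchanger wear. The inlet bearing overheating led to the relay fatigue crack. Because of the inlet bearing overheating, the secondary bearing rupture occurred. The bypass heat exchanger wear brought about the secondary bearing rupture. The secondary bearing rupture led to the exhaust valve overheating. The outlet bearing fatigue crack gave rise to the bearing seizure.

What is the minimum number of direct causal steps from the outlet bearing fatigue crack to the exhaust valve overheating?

Shortest chain: the outlet bearing fatigue crack → the bearing seizure → the bypass heat exchanger wear → the secondary bearing rupture → the exhaust valve overheating.

4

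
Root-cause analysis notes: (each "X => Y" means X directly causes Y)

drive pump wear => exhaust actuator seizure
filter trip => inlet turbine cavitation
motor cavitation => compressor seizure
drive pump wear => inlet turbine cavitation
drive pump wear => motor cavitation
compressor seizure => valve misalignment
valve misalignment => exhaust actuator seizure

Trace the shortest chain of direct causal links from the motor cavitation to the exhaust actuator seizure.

the motor cavitation → the compressor seizure
the compressor seizure → the valve misalignment
the valve misalignment → the exhaust actuator seizure
Length: 3 steps.

the motor cavitation → the compressor seizure → the valve misalignment → the exhaust actuator seizure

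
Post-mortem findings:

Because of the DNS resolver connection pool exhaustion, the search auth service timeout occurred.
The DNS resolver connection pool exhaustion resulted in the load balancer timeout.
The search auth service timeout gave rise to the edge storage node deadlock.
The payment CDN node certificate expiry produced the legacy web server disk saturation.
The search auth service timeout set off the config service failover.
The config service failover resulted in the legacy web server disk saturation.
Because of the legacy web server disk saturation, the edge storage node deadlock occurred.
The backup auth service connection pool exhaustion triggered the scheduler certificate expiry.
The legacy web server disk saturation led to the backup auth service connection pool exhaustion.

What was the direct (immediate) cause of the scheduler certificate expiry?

Upstream contributors include the DNS resolver connection pool exhaustion, the search auth service timeout, the payment CDN node certificate expiry, the config service failover, the legacy web server disk saturation, but only the backup auth service connection pool exhaustion feeds directly into the scheduler certificate expiry.

the backup auth service connection pool exhaustion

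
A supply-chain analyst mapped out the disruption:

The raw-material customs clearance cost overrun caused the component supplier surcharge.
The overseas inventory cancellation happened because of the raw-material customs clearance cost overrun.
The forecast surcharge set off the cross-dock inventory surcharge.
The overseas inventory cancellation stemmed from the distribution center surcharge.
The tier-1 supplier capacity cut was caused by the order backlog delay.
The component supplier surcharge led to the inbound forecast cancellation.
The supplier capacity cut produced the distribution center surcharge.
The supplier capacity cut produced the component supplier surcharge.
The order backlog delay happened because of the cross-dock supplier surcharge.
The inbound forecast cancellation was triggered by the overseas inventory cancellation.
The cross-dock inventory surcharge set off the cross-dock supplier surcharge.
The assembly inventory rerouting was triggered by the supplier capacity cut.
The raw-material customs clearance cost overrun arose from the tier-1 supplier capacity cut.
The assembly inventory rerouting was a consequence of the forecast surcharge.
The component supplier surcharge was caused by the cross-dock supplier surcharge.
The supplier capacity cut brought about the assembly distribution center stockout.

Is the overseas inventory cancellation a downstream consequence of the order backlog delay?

There is a causal chain: the order backlog delay → the tier-1 supplier capacity cut → the raw-material customs clearance cost overrun → the overseas inventory cancellation.

Yes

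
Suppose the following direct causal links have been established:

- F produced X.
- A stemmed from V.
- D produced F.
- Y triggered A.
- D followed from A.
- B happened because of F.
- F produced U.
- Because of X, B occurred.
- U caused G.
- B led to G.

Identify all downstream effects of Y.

A, B, D, F, G, U, X

Direct effects: A.
2 steps out: D.
3 steps out: F.
4 steps out: X, B, U.
5 steps out: G.
Not reachable from it: V.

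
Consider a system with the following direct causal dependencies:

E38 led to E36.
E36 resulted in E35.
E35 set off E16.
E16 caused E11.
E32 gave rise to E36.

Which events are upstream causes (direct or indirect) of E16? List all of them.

E32, E35, E36, E38

Immediate cause of E16: E35.
Further upstream: E38, E36, E32.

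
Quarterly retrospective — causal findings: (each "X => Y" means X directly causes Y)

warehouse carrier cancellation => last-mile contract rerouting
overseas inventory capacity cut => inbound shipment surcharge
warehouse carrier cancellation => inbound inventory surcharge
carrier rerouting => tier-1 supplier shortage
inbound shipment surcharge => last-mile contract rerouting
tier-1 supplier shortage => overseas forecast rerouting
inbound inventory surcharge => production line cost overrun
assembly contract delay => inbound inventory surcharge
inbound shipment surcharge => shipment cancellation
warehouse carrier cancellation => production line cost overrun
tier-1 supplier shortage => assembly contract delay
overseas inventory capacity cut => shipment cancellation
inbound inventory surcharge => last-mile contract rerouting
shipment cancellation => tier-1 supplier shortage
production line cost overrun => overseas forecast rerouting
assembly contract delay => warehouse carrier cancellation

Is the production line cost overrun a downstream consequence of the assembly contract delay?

Yes

There is a causal chain: the assembly contract delay → the warehouse carrier cancellation → the production line cost overrun.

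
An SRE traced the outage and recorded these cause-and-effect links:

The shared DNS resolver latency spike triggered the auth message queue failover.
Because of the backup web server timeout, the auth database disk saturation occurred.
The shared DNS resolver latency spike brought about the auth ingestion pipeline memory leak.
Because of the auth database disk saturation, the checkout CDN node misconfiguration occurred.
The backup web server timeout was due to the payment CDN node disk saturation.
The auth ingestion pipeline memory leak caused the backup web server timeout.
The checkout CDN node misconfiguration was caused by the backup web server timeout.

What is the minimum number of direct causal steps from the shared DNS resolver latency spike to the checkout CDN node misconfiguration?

3

Shortest chain: the shared DNS resolver latency spike → the auth ingestion pipeline memory leak → the backup web server timeout → the checkout CDN node misconfiguration.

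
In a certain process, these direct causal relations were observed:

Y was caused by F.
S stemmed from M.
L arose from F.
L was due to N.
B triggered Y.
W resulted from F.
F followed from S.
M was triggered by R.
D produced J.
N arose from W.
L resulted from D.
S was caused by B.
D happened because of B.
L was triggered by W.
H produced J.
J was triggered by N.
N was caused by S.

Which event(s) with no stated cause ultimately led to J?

Tracing upstream from J: J ← D ← B.
A separate upstream branch: J ← N ← S ← M ← R.
A separate upstream branch: J ← H.
Each of those chain origins has no stated cause.

B, H, R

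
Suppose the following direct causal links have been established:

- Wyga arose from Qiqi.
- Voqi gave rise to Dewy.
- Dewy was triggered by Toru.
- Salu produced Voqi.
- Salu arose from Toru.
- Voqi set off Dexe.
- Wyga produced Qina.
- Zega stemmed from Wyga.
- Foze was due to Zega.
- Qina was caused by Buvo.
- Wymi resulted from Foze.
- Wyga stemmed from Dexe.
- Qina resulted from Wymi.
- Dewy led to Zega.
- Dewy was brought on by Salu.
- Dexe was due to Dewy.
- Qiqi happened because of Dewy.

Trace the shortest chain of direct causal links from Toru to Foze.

Toru → Dewy
Dewy → Zega
Zega → Foze
Length: 3 steps.

Toru → Dewy → Zega → Foze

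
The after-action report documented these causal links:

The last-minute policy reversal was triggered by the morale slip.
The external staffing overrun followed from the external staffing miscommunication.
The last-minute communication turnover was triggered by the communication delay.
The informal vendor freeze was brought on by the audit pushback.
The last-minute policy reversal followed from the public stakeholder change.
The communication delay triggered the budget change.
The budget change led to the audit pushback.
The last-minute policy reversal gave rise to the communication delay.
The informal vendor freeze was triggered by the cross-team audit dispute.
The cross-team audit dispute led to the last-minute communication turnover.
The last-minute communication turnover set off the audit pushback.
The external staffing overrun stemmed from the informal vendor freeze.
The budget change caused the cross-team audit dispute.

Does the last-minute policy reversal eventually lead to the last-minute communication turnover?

There is a causal chain: the last-minute policy reversal → the communication delay → the last-minute communication turnover.

Yes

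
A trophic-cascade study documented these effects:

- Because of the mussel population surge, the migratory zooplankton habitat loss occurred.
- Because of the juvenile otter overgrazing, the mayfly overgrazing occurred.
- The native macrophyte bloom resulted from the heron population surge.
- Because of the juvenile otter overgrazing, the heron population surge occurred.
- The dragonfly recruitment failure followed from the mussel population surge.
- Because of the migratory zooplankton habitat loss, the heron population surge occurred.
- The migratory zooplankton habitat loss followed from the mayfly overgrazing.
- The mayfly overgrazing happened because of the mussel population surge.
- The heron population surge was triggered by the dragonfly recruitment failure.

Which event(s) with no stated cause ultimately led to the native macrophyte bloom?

the juvenile otter overgrazing, the mussel population surge

Tracing upstream from the native macrophyte bloom: the native macrophyte bloom ← the heron population surge ← the dragonfly recruitment failure ← the mussel population surge.
A separate upstream branch: the native macrophyte bloom ← the heron population surge ← the juvenile otter overgrazing.
Each of those chain origins has no stated cause.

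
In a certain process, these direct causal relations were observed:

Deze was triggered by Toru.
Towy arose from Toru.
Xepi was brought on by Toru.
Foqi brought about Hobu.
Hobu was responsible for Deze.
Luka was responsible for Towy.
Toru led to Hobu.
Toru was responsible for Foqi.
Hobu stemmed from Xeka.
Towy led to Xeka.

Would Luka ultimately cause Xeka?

Yes

There is a causal chain: Luka → Towy → Xeka.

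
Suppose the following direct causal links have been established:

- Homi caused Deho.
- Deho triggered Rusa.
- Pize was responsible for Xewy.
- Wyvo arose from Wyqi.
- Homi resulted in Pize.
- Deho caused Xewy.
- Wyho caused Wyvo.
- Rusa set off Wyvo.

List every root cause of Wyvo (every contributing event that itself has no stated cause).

Homi, Wyho, Wyqi

Tracing upstream from Wyvo: Wyvo ← Rusa ← Deho ← Homi.
A separate upstream branch: Wyvo ← Wyho.
A separate upstream branch: Wyvo ← Wyqi.
Each of those chain origins has no stated cause.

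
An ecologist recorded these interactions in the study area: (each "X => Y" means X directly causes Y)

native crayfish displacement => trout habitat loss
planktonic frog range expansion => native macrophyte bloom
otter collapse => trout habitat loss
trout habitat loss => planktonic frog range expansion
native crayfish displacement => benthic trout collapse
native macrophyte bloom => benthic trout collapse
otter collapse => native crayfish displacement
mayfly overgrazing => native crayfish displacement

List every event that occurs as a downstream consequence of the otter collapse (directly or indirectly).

Direct effects: the native crayfish displacement, the trout habitat loss.
2 steps out: the planktonic frog range expansion, the benthic trout collapse.
3 steps out: the native macrophyte bloom.
Not reachable from it: the mayfly overgrazing.

the benthic trout collapse, the native crayfish displacement, the native macrophyte bloom, the planktonic frog range expansion, the trout habitat loss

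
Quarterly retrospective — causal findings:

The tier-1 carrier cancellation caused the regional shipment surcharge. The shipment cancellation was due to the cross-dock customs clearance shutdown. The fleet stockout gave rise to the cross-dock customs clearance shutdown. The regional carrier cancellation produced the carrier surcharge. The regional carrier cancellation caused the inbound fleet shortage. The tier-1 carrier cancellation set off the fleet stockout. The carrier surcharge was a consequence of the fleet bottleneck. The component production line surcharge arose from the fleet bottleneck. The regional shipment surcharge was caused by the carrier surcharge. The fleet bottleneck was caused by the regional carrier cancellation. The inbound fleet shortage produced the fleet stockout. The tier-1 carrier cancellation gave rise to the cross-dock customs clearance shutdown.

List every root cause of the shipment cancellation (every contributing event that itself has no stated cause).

Tracing upstream from the shipment cancellation: the shipment cancellation ← the cross-dock customs clearance shutdown ← the fleet stockout ← the inbound fleet shortage ← the regional carrier cancellation.
A separate upstream branch: the shipment cancellation ← the cross-dock customs clearance shutdown ← the tier-1 carrier cancellation.
Each of those chain origins has no stated cause.

the regional carrier cancellation, the tier-1 carrier cancellation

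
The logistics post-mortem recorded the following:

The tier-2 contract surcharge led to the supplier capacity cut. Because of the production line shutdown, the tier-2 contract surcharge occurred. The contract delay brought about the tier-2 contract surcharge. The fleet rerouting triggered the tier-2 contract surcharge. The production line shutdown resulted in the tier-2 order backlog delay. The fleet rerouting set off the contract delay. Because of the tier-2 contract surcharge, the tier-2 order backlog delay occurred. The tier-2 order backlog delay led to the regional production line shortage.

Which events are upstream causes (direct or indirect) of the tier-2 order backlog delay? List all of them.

the contract delay, the fleet rerouting, the production line shutdown, the tier-2 contract surcharge

Immediate causes of the tier-2 order backlog delay: the production line shutdown, the tier-2 contract surcharge.
Further upstream: the fleet rerouting, the contract delay.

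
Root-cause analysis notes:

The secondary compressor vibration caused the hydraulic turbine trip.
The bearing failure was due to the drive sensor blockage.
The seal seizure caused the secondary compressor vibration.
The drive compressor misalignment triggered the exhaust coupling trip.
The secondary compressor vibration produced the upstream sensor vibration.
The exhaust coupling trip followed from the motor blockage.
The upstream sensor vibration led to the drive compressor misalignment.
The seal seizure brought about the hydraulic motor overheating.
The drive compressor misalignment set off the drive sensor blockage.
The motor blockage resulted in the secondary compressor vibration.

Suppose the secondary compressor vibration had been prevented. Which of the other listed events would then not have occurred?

the bearing failure, the drive compressor misalignment, the drive sensor blockage, the hydraulic turbine trip, the upstream sensor vibration

Downstream of the secondary compressor vibration: the hydraulic turbine trip, the upstream sensor vibration, the drive compressor misalignment, the drive sensor blockage, the bearing failure, the exhaust coupling trip.
Of those, still caused via another path: the exhaust coupling trip.
The remainder have no surviving cause.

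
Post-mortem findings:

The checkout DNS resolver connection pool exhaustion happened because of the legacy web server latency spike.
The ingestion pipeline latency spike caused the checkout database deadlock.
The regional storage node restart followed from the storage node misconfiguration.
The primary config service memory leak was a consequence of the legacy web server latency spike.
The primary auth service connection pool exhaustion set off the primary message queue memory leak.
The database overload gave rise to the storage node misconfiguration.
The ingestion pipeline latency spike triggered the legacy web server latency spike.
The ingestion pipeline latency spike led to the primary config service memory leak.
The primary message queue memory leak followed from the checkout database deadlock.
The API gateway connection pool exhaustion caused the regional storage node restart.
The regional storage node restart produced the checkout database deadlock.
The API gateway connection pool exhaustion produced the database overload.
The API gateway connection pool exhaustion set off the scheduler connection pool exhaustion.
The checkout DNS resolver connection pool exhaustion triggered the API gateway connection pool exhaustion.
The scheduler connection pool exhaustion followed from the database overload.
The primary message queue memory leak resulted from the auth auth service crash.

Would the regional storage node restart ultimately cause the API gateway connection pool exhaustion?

The regional storage node restart leads to the checkout database deadlock, the primary message queue memory leak; the API gateway connection pool exhaustion is not among them.

No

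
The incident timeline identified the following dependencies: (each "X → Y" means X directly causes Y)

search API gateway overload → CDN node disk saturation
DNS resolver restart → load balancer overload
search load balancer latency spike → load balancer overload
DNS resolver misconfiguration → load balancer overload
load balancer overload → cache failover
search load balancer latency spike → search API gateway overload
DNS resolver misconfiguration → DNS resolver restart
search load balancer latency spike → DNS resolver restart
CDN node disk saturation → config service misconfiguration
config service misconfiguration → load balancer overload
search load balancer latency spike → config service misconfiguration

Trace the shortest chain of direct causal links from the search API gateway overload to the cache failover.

the search API gateway overload → the CDN node disk saturation → the config service misconfiguration → the load balancer overload → the cache failover

the search API gateway overload → the CDN node disk saturation
the CDN node disk saturation → the config service misconfiguration
the config service misconfiguration → the load balancer overload
the load balancer overload → the cache failover
Length: 4 steps.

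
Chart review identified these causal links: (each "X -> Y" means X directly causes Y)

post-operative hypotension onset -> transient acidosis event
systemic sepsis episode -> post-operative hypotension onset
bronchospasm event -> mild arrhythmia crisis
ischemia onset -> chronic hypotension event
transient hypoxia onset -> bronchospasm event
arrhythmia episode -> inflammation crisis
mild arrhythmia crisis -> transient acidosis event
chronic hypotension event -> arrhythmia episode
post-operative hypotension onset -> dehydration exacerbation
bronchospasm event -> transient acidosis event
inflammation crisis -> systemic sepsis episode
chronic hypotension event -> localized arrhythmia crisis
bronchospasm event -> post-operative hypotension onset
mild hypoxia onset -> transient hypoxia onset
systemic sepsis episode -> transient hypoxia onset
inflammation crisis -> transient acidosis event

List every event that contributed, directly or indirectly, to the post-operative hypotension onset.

Immediate causes of the post-operative hypotension onset: the systemic sepsis episode, the bronchospasm event.
Further upstream: the ischemia onset, the chronic hypotension event, the arrhythmia episode, the mild hypoxia onset, the inflammation crisis, the transient hypoxia onset.

the arrhythmia episode, the bronchospasm event, the chronic hypotension event, the inflammation crisis, the ischemia onset, the mild hypoxia onset, the systemic sepsis episode, the transient hypoxia onset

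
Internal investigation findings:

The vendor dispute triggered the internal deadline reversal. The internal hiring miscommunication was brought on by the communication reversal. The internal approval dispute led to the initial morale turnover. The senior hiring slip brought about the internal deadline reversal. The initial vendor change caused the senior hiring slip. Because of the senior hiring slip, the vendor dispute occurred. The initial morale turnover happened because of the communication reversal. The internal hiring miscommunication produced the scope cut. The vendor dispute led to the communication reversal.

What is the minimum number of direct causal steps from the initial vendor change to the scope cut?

Shortest chain: the initial vendor change → the senior hiring slip → the vendor dispute → the communication reversal → the internal hiring miscommunication → the scope cut.

5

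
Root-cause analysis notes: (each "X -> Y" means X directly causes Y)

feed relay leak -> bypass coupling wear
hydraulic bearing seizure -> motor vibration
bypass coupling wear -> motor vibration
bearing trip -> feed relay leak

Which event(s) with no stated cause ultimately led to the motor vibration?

the bearing trip, the hydraulic bearing seizure

Tracing upstream from the motor vibration: the motor vibration ← the hydraulic bearing seizure.
A separate upstream branch: the motor vibration ← the bypass coupling wear ← the feed relay leak ← the bearing trip.
Each of those chain origins has no stated cause.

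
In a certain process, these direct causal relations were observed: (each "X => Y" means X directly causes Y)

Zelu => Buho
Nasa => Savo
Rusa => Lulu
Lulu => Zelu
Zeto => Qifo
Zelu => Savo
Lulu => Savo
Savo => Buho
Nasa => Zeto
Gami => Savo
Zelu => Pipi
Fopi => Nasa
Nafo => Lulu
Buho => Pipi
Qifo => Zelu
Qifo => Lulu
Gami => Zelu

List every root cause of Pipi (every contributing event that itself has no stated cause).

Tracing upstream from Pipi: Pipi ← Zelu ← Lulu ← Nafo.
A separate upstream branch: Pipi ← Zelu ← Gami.
A separate upstream branch: Pipi ← Buho ← Savo ← Nasa ← Fopi.
A separate upstream branch: Pipi ← Zelu ← Lulu ← Rusa.
Each of those chain origins has no stated cause.

Fopi, Gami, Nafo, Rusa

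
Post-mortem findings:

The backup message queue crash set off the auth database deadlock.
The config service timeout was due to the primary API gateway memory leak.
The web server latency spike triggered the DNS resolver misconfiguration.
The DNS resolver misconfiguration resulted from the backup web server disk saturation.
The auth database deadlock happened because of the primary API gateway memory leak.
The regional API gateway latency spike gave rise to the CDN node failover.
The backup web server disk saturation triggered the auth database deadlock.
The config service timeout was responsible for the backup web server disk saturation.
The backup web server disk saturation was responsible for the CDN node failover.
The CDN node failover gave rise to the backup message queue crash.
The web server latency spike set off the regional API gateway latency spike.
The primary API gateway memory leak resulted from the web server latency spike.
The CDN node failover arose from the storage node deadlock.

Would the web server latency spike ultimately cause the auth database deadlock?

There is a causal chain: the web server latency spike → the primary API gateway memory leak → the auth database deadlock.

Yes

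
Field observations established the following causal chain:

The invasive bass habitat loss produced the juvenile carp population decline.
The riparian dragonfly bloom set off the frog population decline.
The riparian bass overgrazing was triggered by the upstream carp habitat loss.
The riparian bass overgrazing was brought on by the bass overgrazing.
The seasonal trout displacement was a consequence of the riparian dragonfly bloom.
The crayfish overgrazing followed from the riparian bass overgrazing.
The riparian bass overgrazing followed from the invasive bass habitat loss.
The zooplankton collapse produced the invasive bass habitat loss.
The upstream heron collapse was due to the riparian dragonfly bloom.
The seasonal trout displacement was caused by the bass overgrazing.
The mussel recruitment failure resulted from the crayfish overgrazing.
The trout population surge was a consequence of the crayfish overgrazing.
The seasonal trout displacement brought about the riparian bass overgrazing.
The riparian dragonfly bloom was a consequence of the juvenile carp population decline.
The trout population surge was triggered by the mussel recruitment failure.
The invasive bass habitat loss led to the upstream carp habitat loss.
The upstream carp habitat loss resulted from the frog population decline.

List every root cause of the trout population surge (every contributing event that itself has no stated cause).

Tracing upstream from the trout population surge: the trout population surge ← the crayfish overgrazing ← the riparian bass overgrazing ← the invasive bass habitat loss ← the zooplankton collapse.
A separate upstream branch: the trout population surge ← the crayfish overgrazing ← the riparian bass overgrazing ← the bass overgrazing.
Each of those chain origins has no stated cause.

the bass overgrazing, the zooplankton collapse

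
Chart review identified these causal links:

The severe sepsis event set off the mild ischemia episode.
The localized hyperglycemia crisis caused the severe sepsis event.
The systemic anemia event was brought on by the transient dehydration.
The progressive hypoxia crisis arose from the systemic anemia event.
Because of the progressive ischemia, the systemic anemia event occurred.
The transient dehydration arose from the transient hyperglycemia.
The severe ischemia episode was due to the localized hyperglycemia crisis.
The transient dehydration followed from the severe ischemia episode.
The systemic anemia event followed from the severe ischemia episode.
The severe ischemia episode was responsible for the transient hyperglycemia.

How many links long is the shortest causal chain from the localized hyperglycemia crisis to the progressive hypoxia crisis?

3

Shortest chain: the localized hyperglycemia crisis → the severe ischemia episode → the systemic anemia event → the progressive hypoxia crisis.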